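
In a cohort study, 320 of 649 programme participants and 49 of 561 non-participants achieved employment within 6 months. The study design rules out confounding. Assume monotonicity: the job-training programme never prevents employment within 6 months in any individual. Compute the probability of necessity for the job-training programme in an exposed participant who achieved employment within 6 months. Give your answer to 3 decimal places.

PN ≈ 0.823

p₁ = P(outcome | exposed) = 320/649 = 0.49307
p₀ = P(outcome | unexposed) = 49/561 = 0.087344
Under exogeneity and monotonicity, PN = (p₁ − p₀) / p₁.
PN = (0.49307 − 0.087344) / 0.49307 = 0.40572 / 0.49307 ≈ 0.8229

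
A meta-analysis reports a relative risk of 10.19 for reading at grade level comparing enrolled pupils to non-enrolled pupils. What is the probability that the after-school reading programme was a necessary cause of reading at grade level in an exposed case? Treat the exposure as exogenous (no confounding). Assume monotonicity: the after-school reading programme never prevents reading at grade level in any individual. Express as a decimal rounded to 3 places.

PN ≈ 0.902

Under exogeneity and monotonicity, PN = (RR − 1) / RR = 1 − 1/RR.
PN = (10.19 − 1) / 10.19 = 9.19 / 10.19 ≈ 0.9019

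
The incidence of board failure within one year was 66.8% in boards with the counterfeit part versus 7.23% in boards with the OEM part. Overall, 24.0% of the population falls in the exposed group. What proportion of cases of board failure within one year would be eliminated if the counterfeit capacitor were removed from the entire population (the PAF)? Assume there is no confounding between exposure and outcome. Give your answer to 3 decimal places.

p₁ = 0.668, p₀ = 0.0723.
Overall risk P(Y=1) = π·p₁ + (1−π)·p₀ = 0.24×0.668 + 0.76×0.0723 = 0.21527.
Under exogeneity, PAF = [P(Y=1) − p₀] / P(Y=1).
PAF = (0.21527 − 0.0723) / 0.21527 ≈ 0.6641

PAF ≈ 0.664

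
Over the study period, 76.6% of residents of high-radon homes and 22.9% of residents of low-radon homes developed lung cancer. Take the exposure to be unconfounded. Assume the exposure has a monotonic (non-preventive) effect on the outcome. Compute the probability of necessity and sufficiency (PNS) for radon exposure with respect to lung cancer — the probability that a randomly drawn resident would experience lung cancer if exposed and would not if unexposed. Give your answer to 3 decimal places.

p₁ = 0.766, p₀ = 0.229.
Under exogeneity and monotonicity, PNS = p₁ − p₀.
PNS = 0.766 − 0.229 = 0.537

PNS ≈ 0.537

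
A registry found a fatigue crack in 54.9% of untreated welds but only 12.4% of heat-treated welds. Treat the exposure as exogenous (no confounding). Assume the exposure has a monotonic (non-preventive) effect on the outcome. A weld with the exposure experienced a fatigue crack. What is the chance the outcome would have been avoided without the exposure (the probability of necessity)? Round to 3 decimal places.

p₁ = 0.549, p₀ = 0.124.
Under exogeneity and monotonicity, PN = (p₁ − p₀) / p₁.
PN = (0.549 − 0.124) / 0.549 = 0.425 / 0.549 ≈ 0.7741

PN ≈ 0.774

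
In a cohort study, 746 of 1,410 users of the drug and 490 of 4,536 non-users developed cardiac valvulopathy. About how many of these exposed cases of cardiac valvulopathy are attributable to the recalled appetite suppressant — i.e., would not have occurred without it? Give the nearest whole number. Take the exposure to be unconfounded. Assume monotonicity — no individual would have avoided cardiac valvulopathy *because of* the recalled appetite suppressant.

about 594 cases

p₁ = P(outcome | exposed) = 746/1410 = 0.52908
p₀ = P(outcome | unexposed) = 490/4536 = 0.10802
PN = (p₁ − p₀)/p₁ = (0.52908 − 0.10802) / 0.52908 ≈ 0.79582.
Attributable cases ≈ PN × (exposed cases) = 0.79582 × 746 ≈ 593.69.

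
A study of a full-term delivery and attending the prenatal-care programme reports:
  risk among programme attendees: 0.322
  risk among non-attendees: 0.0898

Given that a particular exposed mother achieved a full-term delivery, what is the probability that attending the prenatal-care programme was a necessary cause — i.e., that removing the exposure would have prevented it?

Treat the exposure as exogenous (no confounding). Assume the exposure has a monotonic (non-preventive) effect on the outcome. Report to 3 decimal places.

PN ≈ 0.721

Let p₁ = 0.322, p₀ = 0.0898.
Under exogeneity and monotonicity, PN = (p₁ − p₀) / p₁.
PN = (0.322 − 0.0898) / 0.322 = 0.2322 / 0.322 ≈ 0.7211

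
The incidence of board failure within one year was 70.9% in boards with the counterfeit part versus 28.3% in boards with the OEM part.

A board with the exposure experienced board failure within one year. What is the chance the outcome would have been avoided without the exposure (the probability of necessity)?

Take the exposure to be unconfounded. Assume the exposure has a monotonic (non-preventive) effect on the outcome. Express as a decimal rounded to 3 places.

p₁ = 0.709, p₀ = 0.283.
Under exogeneity and monotonicity, PN = (p₁ − p₀) / p₁.
PN = (0.709 − 0.283) / 0.709 = 0.426 / 0.709 ≈ 0.6008

PN ≈ 0.601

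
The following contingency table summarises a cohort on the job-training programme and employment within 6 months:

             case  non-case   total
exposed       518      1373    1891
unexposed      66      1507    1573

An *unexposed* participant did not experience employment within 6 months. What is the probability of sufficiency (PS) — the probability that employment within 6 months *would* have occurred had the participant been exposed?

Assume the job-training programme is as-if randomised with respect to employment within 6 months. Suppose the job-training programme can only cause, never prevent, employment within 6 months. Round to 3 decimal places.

PS ≈ 0.242

p₁ = P(outcome | exposed) = 518/1891 = 0.27393
p₀ = P(outcome | unexposed) = 66/1573 = 0.041958
Under exogeneity and monotonicity, PS = (p₁ − p₀)/(1 − p₀).
PS = (0.27393 − 0.041958) / 0.95804 ≈ 0.2421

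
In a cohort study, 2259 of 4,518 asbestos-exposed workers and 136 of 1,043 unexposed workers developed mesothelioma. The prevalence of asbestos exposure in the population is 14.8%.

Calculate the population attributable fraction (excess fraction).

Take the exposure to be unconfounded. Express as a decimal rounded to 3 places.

p₁ = P(outcome | exposed) = 2259/4518 = 0.5
p₀ = P(outcome | unexposed) = 136/1043 = 0.13039
Overall risk P(Y=1) = π·p₁ + (1−π)·p₀ = 0.148×0.5 + 0.852×0.13039 = 0.18509.
Under exogeneity, PAF = [P(Y=1) − p₀] / P(Y=1).
PAF = (0.18509 − 0.13039) / 0.18509 ≈ 0.2955

PAF ≈ 0.296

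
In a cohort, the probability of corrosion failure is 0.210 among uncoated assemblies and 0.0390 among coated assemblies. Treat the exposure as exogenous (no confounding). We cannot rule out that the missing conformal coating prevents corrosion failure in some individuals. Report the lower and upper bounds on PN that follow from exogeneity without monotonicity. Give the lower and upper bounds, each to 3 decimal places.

0.814 ≤ PN ≤ 1.000

Let p₁ = 0.21, p₀ = 0.039.
Under exogeneity alone the bounds on PN are max{0,(p₁−p₀)/p₁} ≤ PN ≤ min{1,(1−p₀)/p₁}.
  lower = (p₁ − p₀)/p₁ = 0.171 / 0.21 ≈ 0.8143
  upper = min{1, (1 − p₀)/p₁} = 0.961 / 0.21 ≈ 4.5762 → capped at 1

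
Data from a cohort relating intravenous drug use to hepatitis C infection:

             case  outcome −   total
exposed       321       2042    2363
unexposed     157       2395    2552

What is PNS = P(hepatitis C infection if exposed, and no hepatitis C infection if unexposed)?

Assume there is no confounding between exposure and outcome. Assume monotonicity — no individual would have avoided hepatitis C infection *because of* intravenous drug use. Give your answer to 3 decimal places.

p₁ = P(outcome | exposed) = 321/2363 = 0.13584
p₀ = P(outcome | unexposed) = 157/2552 = 0.06152
Under exogeneity and monotonicity, PNS = p₁ − p₀.
PNS = 0.13584 − 0.06152 = 0.074324

PNS ≈ 0.074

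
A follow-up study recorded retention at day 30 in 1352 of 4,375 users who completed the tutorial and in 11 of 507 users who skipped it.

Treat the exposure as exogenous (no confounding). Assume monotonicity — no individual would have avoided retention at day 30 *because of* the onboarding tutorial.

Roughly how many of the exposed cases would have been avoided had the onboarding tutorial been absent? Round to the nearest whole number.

p₁ = P(outcome | exposed) = 1352/4375 = 0.30903
p₀ = P(outcome | unexposed) = 11/507 = 0.021696
PN = (p₁ − p₀)/p₁ = (0.30903 − 0.021696) / 0.30903 ≈ 0.92979.
Attributable cases ≈ PN × (exposed cases) = 0.92979 × 1352 ≈ 1257.08.

about 1257 cases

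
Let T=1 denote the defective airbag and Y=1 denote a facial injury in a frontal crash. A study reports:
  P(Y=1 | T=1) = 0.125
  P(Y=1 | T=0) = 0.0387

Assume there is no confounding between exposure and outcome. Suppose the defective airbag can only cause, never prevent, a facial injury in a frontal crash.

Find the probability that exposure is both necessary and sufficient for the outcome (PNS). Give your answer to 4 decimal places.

Let p₁ = 0.125, p₀ = 0.0387.
Under exogeneity and monotonicity, PNS = p₁ − p₀.
PNS = 0.125 − 0.0387 = 0.0863

PNS ≈ 0.0863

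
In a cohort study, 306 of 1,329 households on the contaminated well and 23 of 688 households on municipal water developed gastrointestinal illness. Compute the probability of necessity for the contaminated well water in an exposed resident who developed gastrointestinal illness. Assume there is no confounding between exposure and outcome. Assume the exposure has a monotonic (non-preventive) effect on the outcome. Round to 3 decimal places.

p₁ = P(outcome | exposed) = 306/1329 = 0.23025
p₀ = P(outcome | unexposed) = 23/688 = 0.03343
Under exogeneity and monotonicity, PN = (p₁ − p₀) / p₁.
PN = (0.23025 − 0.03343) / 0.23025 = 0.19682 / 0.23025 ≈ 0.8548

PN ≈ 0.855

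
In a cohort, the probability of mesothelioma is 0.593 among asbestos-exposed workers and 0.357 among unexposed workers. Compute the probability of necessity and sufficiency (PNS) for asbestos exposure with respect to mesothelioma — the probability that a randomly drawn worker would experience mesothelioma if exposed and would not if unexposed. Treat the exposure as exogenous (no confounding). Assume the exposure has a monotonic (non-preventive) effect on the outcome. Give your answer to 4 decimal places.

Let p₁ = 0.593, p₀ = 0.357.
Under exogeneity and monotonicity, PNS = p₁ − p₀.
PNS = 0.593 − 0.357 = 0.236

PNS ≈ 0.2360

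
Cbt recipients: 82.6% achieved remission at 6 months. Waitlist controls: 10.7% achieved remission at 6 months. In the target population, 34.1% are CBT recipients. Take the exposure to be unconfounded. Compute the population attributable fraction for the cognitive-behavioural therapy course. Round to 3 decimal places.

PAF ≈ 0.696

p₁ = 0.826, p₀ = 0.107.
Overall risk P(Y=1) = π·p₁ + (1−π)·p₀ = 0.341×0.826 + 0.659×0.107 = 0.35218.
Under exogeneity, PAF = [P(Y=1) − p₀] / P(Y=1).
PAF = (0.35218 − 0.107) / 0.35218 ≈ 0.6962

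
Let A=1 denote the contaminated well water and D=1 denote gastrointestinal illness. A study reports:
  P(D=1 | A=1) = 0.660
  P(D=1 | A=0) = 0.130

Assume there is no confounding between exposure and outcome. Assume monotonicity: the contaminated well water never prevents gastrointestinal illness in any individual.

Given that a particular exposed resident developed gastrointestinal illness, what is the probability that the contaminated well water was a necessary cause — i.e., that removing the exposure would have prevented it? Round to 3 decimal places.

Let p₁ = 0.66, p₀ = 0.13.
Under exogeneity and monotonicity, PN = (p₁ − p₀) / p₁.
PN = (0.66 − 0.13) / 0.66 = 0.53 / 0.66 ≈ 0.8030

PN ≈ 0.803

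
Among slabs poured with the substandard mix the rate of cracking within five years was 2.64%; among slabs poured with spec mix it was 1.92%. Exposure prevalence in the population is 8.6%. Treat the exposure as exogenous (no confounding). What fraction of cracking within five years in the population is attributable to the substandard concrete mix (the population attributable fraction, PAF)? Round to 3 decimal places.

PAF ≈ 0.031

p₁ = 0.0264, p₀ = 0.0192.
Overall risk P(Y=1) = π·p₁ + (1−π)·p₀ = 0.086×0.0264 + 0.914×0.0192 = 0.019819.
Under exogeneity, PAF = [P(Y=1) − p₀] / P(Y=1).
PAF = (0.019819 − 0.0192) / 0.019819 ≈ 0.0312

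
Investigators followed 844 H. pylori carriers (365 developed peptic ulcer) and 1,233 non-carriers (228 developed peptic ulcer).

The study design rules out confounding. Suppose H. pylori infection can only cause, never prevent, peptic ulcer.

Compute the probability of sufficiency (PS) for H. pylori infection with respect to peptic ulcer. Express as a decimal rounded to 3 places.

PS ≈ 0.304

p₁ = P(outcome | exposed) = 365/844 = 0.43246
p₀ = P(outcome | unexposed) = 228/1233 = 0.18491
Under exogeneity and monotonicity, PS = (p₁ − p₀) / (1 − p₀).
PS = (0.43246 − 0.18491) / (1 − 0.18491) = 0.24755 / 0.81509 ≈ 0.3037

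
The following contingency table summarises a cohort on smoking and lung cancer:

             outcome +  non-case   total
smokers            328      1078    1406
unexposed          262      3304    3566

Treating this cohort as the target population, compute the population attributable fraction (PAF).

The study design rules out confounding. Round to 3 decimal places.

PAF ≈ 0.381

p₁ = P(outcome | exposed) = 328/1406 = 0.23329
p₀ = P(outcome | unexposed) = 262/3566 = 0.073472
Exposure prevalence π = 1406/4972 = 0.28278; overall risk P(Y=1) = 0.11866.
Under exogeneity, PAF = [P(Y=1) − p₀]/P(Y=1).
PAF = (0.11866 − 0.073472) / 0.11866 ≈ 0.3808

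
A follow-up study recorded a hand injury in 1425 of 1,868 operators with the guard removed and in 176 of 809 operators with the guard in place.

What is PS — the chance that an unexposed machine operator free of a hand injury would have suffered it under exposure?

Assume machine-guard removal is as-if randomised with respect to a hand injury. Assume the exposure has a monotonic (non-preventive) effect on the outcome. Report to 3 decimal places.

PS ≈ 0.697

p₁ = P(outcome | exposed) = 1425/1868 = 0.76285
p₀ = P(outcome | unexposed) = 176/809 = 0.21755
Under exogeneity and monotonicity, PS = (p₁ − p₀) / (1 − p₀).
PS = (0.76285 − 0.21755) / (1 − 0.21755) = 0.5453 / 0.78245 ≈ 0.6969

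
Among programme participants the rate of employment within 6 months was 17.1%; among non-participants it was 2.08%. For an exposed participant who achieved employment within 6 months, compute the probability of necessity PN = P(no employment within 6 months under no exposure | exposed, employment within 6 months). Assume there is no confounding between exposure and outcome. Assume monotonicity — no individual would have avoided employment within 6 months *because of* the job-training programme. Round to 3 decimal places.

p₁ = 0.171, p₀ = 0.0208.
Under exogeneity and monotonicity, PN = (p₁ − p₀) / p₁.
PN = (0.171 − 0.0208) / 0.171 = 0.1502 / 0.171 ≈ 0.8784

PN ≈ 0.878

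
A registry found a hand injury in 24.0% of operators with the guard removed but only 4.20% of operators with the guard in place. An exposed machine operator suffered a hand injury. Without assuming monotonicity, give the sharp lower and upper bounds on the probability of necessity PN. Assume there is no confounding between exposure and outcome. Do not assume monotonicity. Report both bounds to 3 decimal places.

p₁ = 0.24, p₀ = 0.042.
Under exogeneity alone the bounds on PN are max{0,(p₁−p₀)/p₁} ≤ PN ≤ min{1,(1−p₀)/p₁}.
  lower = (p₁ − p₀)/p₁ = 0.198 / 0.24 ≈ 0.8250
  upper = min{1, (1 − p₀)/p₁} = 0.958 / 0.24 ≈ 3.9917 → capped at 1

0.825 ≤ PN ≤ 1.000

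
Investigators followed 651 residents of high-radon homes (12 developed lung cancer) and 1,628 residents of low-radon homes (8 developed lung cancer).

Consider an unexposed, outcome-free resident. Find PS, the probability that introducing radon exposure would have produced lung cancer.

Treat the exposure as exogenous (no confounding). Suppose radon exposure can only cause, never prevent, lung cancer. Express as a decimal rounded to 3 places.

PS ≈ 0.014

p₁ = P(outcome | exposed) = 12/651 = 0.018433
p₀ = P(outcome | unexposed) = 8/1628 = 0.004914
Under exogeneity and monotonicity, PS = (p₁ − p₀) / (1 − p₀).
PS = (0.018433 − 0.004914) / (1 − 0.004914) = 0.013519 / 0.99509 ≈ 0.0136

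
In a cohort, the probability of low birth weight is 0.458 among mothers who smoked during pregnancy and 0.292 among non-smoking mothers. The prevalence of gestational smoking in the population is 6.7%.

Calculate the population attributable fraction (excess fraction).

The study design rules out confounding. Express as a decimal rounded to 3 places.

PAF ≈ 0.037

Let p₁ = 0.458, p₀ = 0.292.
Overall risk P(Y=1) = π·p₁ + (1−π)·p₀ = 0.067×0.458 + 0.933×0.292 = 0.30312.
Under exogeneity, PAF = [P(Y=1) − p₀] / P(Y=1).
PAF = (0.30312 − 0.292) / 0.30312 ≈ 0.0367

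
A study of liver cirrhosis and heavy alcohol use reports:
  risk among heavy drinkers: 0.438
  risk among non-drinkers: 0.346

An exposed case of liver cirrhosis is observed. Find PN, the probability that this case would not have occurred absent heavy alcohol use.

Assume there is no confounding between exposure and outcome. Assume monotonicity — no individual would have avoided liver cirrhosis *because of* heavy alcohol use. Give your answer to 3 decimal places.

PN ≈ 0.210

Let p₁ = 0.438, p₀ = 0.346.
Under exogeneity and monotonicity, PN = (p₁ − p₀) / p₁.
PN = (0.438 − 0.346) / 0.438 = 0.092 / 0.438 ≈ 0.2100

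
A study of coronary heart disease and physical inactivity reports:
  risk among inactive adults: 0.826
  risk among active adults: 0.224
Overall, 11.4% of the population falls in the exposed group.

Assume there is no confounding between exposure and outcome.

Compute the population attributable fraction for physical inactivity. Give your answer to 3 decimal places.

PAF ≈ 0.235

Let p₁ = 0.826, p₀ = 0.224.
Overall risk P(Y=1) = π·p₁ + (1−π)·p₀ = 0.114×0.826 + 0.886×0.224 = 0.29263.
Under exogeneity, PAF = [P(Y=1) − p₀] / P(Y=1).
PAF = (0.29263 − 0.224) / 0.29263 ≈ 0.2345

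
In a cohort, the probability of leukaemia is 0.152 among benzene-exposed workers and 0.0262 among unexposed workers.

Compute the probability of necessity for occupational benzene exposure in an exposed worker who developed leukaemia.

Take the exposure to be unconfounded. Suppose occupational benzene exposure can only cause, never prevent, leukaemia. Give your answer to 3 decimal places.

PN ≈ 0.828

Let p₁ = 0.152, p₀ = 0.0262.
Under exogeneity and monotonicity, PN = (p₁ − p₀) / p₁.
PN = (0.152 − 0.0262) / 0.152 = 0.1258 / 0.152 ≈ 0.8276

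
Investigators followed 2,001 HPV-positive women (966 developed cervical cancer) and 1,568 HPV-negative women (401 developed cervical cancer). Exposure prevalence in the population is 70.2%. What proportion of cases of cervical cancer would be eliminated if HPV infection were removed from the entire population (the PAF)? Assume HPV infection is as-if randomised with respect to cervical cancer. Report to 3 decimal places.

p₁ = P(outcome | exposed) = 966/2001 = 0.48276
p₀ = P(outcome | unexposed) = 401/1568 = 0.25574
Overall risk P(Y=1) = π·p₁ + (1−π)·p₀ = 0.702×0.48276 + 0.298×0.25574 = 0.41511.
Under exogeneity, PAF = [P(Y=1) − p₀] / P(Y=1).
PAF = (0.41511 − 0.25574) / 0.41511 ≈ 0.3839

PAF ≈ 0.384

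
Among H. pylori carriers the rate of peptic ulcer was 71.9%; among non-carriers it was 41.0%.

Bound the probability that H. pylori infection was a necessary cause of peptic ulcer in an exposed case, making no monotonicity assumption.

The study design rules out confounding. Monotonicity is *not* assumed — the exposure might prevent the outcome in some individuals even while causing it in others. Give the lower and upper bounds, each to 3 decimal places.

0.430 ≤ PN ≤ 0.821

p₁ = 0.719, p₀ = 0.41.
Under exogeneity alone the bounds on PN are max{0,(p₁−p₀)/p₁} ≤ PN ≤ min{1,(1−p₀)/p₁}.
  lower = (p₁ − p₀)/p₁ = 0.309 / 0.719 ≈ 0.4298
  upper = min{1, (1 − p₀)/p₁} = 0.59 / 0.719 ≈ 0.8206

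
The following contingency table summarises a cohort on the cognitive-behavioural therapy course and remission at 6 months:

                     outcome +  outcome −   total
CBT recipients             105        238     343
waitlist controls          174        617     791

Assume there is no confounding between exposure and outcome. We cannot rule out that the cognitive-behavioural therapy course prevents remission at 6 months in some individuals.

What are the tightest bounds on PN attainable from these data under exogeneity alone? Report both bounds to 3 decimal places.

p₁ = P(outcome | exposed) = 105/343 = 0.30612
p₀ = P(outcome | unexposed) = 174/791 = 0.21997
Under exogeneity alone the bounds on PN are max{0,(p₁−p₀)/p₁} ≤ PN ≤ min{1,(1−p₀)/p₁}.
  lower = (p₁ − p₀)/p₁ = 0.086148 / 0.30612 ≈ 0.2814
  upper = min{1, (1 − p₀)/p₁} = 0.78003 / 0.30612 ≈ 2.5481 → capped at 1

0.281 ≤ PN ≤ 1.000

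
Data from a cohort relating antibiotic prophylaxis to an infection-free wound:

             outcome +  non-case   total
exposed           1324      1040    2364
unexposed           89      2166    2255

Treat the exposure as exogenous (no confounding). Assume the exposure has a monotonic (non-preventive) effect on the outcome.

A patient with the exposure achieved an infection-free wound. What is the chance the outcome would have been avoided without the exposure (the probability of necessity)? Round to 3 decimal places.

p₁ = P(outcome | exposed) = 1324/2364 = 0.56007
p₀ = P(outcome | unexposed) = 89/2255 = 0.039468
Under exogeneity and monotonicity, PN = (p₁ − p₀)/p₁.
PN = (0.56007 − 0.039468) / 0.56007 ≈ 0.9295

PN ≈ 0.930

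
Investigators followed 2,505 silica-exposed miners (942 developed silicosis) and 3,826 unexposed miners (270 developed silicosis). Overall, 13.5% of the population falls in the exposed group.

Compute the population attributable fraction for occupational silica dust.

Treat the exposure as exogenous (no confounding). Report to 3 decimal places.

PAF ≈ 0.369

p₁ = P(outcome | exposed) = 942/2505 = 0.37605
p₀ = P(outcome | unexposed) = 270/3826 = 0.07057
Overall risk P(Y=1) = π·p₁ + (1−π)·p₀ = 0.135×0.37605 + 0.865×0.07057 = 0.11181.
Under exogeneity, PAF = [P(Y=1) − p₀] / P(Y=1).
PAF = (0.11181 − 0.07057) / 0.11181 ≈ 0.3688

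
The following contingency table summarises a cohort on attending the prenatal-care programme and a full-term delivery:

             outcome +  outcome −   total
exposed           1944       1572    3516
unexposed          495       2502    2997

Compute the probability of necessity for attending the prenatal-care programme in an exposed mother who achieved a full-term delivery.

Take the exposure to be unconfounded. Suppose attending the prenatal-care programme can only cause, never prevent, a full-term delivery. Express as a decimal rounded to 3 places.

PN ≈ 0.701

p₁ = P(outcome | exposed) = 1944/3516 = 0.5529
p₀ = P(outcome | unexposed) = 495/2997 = 0.16517
Under exogeneity and monotonicity, PN = (p₁ − p₀)/p₁.
PN = (0.5529 − 0.16517) / 0.5529 ≈ 0.7013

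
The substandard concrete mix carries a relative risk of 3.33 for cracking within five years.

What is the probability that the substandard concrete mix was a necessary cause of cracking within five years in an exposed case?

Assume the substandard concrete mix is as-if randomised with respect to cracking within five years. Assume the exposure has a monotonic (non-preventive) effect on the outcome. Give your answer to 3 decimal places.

Under exogeneity and monotonicity, PN = (RR − 1) / RR = 1 − 1/RR.
PN = (3.33 − 1) / 3.33 = 2.33 / 3.33 ≈ 0.6997

PN ≈ 0.700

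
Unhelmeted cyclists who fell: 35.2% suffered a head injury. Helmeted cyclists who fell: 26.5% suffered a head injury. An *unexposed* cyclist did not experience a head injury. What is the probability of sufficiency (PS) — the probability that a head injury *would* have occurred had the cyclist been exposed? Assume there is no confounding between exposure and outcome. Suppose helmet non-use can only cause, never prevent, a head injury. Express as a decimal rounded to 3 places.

PS ≈ 0.118

p₁ = 0.352, p₀ = 0.265.
Under exogeneity and monotonicity, PS = (p₁ − p₀) / (1 − p₀).
PS = (0.352 − 0.265) / (1 − 0.265) = 0.087 / 0.735 ≈ 0.1184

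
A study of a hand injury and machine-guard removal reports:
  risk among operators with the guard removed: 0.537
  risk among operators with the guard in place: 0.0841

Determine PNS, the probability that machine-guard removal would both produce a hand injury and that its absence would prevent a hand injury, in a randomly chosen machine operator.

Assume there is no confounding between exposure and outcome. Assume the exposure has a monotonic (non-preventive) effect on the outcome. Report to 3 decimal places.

Let p₁ = 0.537, p₀ = 0.0841.
Under exogeneity and monotonicity, PNS = p₁ − p₀.
PNS = 0.537 − 0.0841 = 0.4529

PNS ≈ 0.453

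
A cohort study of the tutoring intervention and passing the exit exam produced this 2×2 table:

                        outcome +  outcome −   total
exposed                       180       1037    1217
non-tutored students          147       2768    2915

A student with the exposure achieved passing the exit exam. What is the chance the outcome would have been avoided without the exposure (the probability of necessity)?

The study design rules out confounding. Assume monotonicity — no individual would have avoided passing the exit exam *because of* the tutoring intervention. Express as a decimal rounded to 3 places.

p₁ = P(outcome | exposed) = 180/1217 = 0.1479
p₀ = P(outcome | unexposed) = 147/2915 = 0.050429
Under exogeneity and monotonicity, PN = (p₁ − p₀)/p₁.
PN = (0.1479 − 0.050429) / 0.1479 ≈ 0.6590

PN ≈ 0.659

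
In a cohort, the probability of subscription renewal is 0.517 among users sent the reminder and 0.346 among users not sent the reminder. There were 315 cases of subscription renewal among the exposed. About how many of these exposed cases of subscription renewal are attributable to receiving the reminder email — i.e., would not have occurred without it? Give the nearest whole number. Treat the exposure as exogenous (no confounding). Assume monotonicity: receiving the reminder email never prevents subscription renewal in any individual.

Let p₁ = 0.517, p₀ = 0.346.
PN = (p₁ − p₀)/p₁ = (0.517 − 0.346) / 0.517 ≈ 0.33075.
Attributable cases ≈ PN × (exposed cases) = 0.33075 × 315 ≈ 104.19.

about 104 cases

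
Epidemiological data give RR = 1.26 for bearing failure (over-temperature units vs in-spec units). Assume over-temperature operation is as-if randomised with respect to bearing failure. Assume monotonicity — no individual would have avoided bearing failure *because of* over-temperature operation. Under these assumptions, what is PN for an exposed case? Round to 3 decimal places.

Under exogeneity and monotonicity, PN = (RR − 1) / RR = 1 − 1/RR.
PN = (1.26 − 1) / 1.26 = 0.26 / 1.26 ≈ 0.2063

PN ≈ 0.206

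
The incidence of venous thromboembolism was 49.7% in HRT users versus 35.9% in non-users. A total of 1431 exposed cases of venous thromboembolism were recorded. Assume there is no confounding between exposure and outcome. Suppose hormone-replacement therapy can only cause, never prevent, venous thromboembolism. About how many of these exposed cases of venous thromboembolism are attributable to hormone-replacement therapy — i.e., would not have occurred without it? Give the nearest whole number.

p₁ = 0.497, p₀ = 0.359.
PN = (p₁ − p₀)/p₁ = (0.497 − 0.359) / 0.497 ≈ 0.27767.
Attributable cases ≈ PN × (exposed cases) = 0.27767 × 1431 ≈ 397.34.

about 397 cases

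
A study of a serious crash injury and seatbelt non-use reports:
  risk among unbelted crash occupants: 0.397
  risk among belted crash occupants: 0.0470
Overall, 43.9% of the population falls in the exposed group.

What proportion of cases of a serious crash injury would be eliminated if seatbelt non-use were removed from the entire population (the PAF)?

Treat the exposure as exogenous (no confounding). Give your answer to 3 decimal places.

PAF ≈ 0.766

Let p₁ = 0.397, p₀ = 0.047.
Overall risk P(Y=1) = π·p₁ + (1−π)·p₀ = 0.439×0.397 + 0.561×0.047 = 0.20065.
Under exogeneity, PAF = [P(Y=1) − p₀] / P(Y=1).
PAF = (0.20065 − 0.047) / 0.20065 ≈ 0.7658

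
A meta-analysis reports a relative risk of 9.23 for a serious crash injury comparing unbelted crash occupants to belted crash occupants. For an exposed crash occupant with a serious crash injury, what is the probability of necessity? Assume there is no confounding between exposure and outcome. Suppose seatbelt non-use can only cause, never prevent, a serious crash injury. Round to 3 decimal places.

Under exogeneity and monotonicity, PN = (RR − 1) / RR = 1 − 1/RR.
PN = (9.23 − 1) / 9.23 = 8.23 / 9.23 ≈ 0.8917

PN ≈ 0.892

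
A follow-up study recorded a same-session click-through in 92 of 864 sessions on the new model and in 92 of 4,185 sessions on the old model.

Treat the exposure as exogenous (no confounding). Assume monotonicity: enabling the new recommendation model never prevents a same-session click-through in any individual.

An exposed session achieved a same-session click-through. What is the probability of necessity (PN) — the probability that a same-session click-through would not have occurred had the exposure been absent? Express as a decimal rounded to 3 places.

PN ≈ 0.794

p₁ = P(outcome | exposed) = 92/864 = 0.10648
p₀ = P(outcome | unexposed) = 92/4185 = 0.021983
Under exogeneity and monotonicity, PN = (p₁ − p₀) / p₁.
PN = (0.10648 − 0.021983) / 0.10648 = 0.084498 / 0.10648 ≈ 0.7935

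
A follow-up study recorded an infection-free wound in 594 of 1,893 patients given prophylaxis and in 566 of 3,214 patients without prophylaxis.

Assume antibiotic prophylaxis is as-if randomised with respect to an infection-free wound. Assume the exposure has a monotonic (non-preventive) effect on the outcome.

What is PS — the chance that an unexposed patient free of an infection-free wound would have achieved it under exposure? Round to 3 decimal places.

PS ≈ 0.167

p₁ = P(outcome | exposed) = 594/1893 = 0.31379
p₀ = P(outcome | unexposed) = 566/3214 = 0.1761
Under exogeneity and monotonicity, PS = (p₁ − p₀) / (1 − p₀).
PS = (0.31379 − 0.1761) / (1 − 0.1761) = 0.13768 / 0.8239 ≈ 0.1671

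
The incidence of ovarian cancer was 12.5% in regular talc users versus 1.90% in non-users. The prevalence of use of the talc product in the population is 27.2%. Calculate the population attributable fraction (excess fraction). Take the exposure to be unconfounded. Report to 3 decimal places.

PAF ≈ 0.603

p₁ = 0.125, p₀ = 0.019.
Overall risk P(Y=1) = π·p₁ + (1−π)·p₀ = 0.272×0.125 + 0.728×0.019 = 0.047832.
Under exogeneity, PAF = [P(Y=1) − p₀] / P(Y=1).
PAF = (0.047832 − 0.019) / 0.047832 ≈ 0.6028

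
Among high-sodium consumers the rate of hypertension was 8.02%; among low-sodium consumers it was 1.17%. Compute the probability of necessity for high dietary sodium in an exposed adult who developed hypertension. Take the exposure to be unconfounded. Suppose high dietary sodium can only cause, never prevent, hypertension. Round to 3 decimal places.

PN ≈ 0.854

p₁ = 0.0802, p₀ = 0.0117.
Under exogeneity and monotonicity, PN = (p₁ − p₀) / p₁.
PN = (0.0802 − 0.0117) / 0.0802 = 0.0685 / 0.0802 ≈ 0.8541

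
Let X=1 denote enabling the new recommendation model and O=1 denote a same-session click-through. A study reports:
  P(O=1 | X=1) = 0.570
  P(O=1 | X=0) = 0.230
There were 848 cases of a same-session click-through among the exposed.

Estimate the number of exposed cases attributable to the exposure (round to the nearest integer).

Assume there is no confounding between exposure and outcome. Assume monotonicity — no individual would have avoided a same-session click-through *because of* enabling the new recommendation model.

about 506 cases

Let p₁ = 0.57, p₀ = 0.23.
PN = (p₁ − p₀)/p₁ = (0.57 − 0.23) / 0.57 ≈ 0.59649.
Attributable cases ≈ PN × (exposed cases) = 0.59649 × 848 ≈ 505.82.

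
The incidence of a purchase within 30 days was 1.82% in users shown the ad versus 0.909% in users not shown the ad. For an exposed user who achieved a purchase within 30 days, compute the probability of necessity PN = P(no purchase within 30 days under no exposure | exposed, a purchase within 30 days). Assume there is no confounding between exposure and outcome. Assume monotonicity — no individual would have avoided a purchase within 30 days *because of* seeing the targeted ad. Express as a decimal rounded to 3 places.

PN ≈ 0.501

p₁ = 0.0182, p₀ = 0.00909.
Under exogeneity and monotonicity, PN = (p₁ − p₀) / p₁.
PN = (0.0182 − 0.00909) / 0.0182 = 0.00911 / 0.0182 ≈ 0.5005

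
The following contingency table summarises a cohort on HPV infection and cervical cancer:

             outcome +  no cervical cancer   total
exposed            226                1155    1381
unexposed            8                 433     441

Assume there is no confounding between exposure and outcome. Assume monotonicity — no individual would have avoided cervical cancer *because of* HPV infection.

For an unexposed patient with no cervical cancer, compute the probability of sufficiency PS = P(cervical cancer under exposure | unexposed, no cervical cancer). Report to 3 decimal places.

p₁ = P(outcome | exposed) = 226/1381 = 0.16365
p₀ = P(outcome | unexposed) = 8/441 = 0.018141
Under exogeneity and monotonicity, PS = (p₁ − p₀) / (1 − p₀).
PS = (0.16365 − 0.018141) / (1 − 0.018141) = 0.14551 / 0.98186 ≈ 0.1482

PS ≈ 0.148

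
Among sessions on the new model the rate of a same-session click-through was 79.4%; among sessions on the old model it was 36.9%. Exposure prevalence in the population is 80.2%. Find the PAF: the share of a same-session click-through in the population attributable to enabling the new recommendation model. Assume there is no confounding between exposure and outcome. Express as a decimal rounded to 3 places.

PAF ≈ 0.480

p₁ = 0.794, p₀ = 0.369.
Overall risk P(Y=1) = π·p₁ + (1−π)·p₀ = 0.802×0.794 + 0.198×0.369 = 0.70985.
Under exogeneity, PAF = [P(Y=1) − p₀] / P(Y=1).
PAF = (0.70985 − 0.369) / 0.70985 ≈ 0.4802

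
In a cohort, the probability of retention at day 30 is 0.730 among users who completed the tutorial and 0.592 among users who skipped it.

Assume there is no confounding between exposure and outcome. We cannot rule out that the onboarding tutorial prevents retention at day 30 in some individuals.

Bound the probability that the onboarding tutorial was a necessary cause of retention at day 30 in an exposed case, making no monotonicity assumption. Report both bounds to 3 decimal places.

0.189 ≤ PN ≤ 0.559

Let p₁ = 0.73, p₀ = 0.592.
Under exogeneity alone the bounds on PN are max{0,(p₁−p₀)/p₁} ≤ PN ≤ min{1,(1−p₀)/p₁}.
  lower = (p₁ − p₀)/p₁ = 0.138 / 0.73 ≈ 0.1890
  upper = min{1, (1 − p₀)/p₁} = 0.408 / 0.73 ≈ 0.5589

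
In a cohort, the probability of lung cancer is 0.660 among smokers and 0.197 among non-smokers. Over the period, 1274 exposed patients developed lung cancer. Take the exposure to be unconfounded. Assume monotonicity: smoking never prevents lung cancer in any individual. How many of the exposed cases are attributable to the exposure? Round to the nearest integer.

about 894 cases

Let p₁ = 0.66, p₀ = 0.197.
PN = (p₁ − p₀)/p₁ = (0.66 − 0.197) / 0.66 ≈ 0.70152.
Attributable cases ≈ PN × (exposed cases) = 0.70152 × 1274 ≈ 893.73.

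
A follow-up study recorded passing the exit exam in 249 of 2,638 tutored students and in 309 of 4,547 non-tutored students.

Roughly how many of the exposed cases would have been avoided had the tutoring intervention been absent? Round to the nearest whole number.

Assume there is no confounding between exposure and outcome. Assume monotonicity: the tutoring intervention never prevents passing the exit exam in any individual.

about 70 cases

p₁ = P(outcome | exposed) = 249/2638 = 0.09439
p₀ = P(outcome | unexposed) = 309/4547 = 0.067957
PN = (p₁ − p₀)/p₁ = (0.09439 − 0.067957) / 0.09439 ≈ 0.28004.
Attributable cases ≈ PN × (exposed cases) = 0.28004 × 249 ≈ 69.73.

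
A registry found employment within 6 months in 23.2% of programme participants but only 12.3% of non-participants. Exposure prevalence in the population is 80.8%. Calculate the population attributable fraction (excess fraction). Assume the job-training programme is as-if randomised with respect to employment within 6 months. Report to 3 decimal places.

p₁ = 0.232, p₀ = 0.123.
Overall risk P(Y=1) = π·p₁ + (1−π)·p₀ = 0.808×0.232 + 0.192×0.123 = 0.21107.
Under exogeneity, PAF = [P(Y=1) − p₀] / P(Y=1).
PAF = (0.21107 − 0.123) / 0.21107 ≈ 0.4173

PAF ≈ 0.417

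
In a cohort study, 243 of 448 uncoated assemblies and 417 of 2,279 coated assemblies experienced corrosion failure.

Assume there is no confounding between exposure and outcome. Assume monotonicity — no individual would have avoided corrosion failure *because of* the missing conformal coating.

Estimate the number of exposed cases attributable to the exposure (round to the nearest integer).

p₁ = P(outcome | exposed) = 243/448 = 0.54241
p₀ = P(outcome | unexposed) = 417/2279 = 0.18297
PN = (p₁ − p₀)/p₁ = (0.54241 − 0.18297) / 0.54241 ≈ 0.66266.
Attributable cases ≈ PN × (exposed cases) = 0.66266 × 243 ≈ 161.03.

about 161 cases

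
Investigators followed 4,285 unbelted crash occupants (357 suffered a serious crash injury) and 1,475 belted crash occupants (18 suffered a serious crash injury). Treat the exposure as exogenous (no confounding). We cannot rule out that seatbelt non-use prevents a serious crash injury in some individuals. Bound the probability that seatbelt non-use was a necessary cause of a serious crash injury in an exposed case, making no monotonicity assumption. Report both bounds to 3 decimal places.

p₁ = P(outcome | exposed) = 357/4285 = 0.083314
p₀ = P(outcome | unexposed) = 18/1475 = 0.012203
Under exogeneity alone the bounds on PN are max{0,(p₁−p₀)/p₁} ≤ PN ≤ min{1,(1−p₀)/p₁}.
  lower = (p₁ − p₀)/p₁ = 0.07111 / 0.083314 ≈ 0.8535
  upper = min{1, (1 − p₀)/p₁} = 0.9878 / 0.083314 ≈ 11.8563 → capped at 1

0.854 ≤ PN ≤ 1.000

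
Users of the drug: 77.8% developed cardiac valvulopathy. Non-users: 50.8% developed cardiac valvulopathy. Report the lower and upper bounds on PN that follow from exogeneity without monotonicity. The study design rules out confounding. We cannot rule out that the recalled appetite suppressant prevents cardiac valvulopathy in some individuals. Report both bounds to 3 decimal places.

p₁ = 0.778, p₀ = 0.508.
Under exogeneity alone the bounds on PN are max{0,(p₁−p₀)/p₁} ≤ PN ≤ min{1,(1−p₀)/p₁}.
  lower = (p₁ − p₀)/p₁ = 0.27 / 0.778 ≈ 0.3470
  upper = min{1, (1 − p₀)/p₁} = 0.492 / 0.778 ≈ 0.6324

0.347 ≤ PN ≤ 0.632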